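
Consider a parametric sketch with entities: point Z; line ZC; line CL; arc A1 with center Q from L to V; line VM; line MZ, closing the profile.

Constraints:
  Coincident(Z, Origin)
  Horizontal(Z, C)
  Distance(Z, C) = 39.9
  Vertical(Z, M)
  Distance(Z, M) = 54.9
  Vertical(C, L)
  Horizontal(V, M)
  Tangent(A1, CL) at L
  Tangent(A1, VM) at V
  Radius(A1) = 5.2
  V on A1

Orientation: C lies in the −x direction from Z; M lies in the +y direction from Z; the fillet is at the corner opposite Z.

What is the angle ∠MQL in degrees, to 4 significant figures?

171.5°

The virtual corner opposite Z is at (-39.90, 54.90). A1 meets CL tangentially, so QL is at right angles to CL and the tangent condition forces QV to be normal to VM, with radius 5.2, so the center Q sits 5.2 in from both sides at Q = (-34.70, 49.70). That places the tangent points at L = (-39.90, 49.70) on CL and V = (-34.70, 54.90) on VM. Then cos ∠MQL = QM·QL / (|QM||QL|), giving 171.5°.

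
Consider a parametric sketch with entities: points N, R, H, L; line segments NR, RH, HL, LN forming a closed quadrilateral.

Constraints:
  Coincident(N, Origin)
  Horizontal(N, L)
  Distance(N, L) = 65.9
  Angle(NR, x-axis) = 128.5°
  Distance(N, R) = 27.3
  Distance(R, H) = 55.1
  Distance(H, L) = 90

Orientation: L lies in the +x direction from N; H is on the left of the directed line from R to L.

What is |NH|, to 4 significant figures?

70.46

N is at the origin; NL is horizontal with |NL| = 65.9 and L in +x, so L = (65.9, 0). NR runs at 128.5° with |NR| = 27.3, so R = (-16.99, 21.37). H is determined by |RH| = 55.1 and |HL| = 90.0 together: it lies at the intersection of circle(R, 55.1) and circle(L, 90.0). With |RL| = 85.60, the foot of the radical line on RL is 13.22 from R and the perpendicular offset is √(55.1² − 13.22²) = 53.49. Taking the left-of-RL solution: H = (9.161, 69.86).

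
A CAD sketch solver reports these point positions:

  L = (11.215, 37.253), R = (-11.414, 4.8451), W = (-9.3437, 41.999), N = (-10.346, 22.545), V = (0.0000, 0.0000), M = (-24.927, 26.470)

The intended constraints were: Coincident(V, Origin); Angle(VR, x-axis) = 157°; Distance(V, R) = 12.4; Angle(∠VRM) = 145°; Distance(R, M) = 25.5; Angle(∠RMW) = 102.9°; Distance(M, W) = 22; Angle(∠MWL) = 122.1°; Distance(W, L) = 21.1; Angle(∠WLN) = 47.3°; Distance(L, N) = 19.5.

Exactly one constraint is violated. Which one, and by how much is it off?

Distance(L, N) = 19.5 — off by 6.60.

V = (0.00, 0.00) ✓; VR at 157.0° ✓; |VR| = 12.40 ✓; ∠VRM = 145.0° ✓; |RM| = 25.50 ✓; ∠RMW = 102.9° ✓; |MW| = 22.00 ✓; ∠MWL = 122.1° ✓; |WL| = 21.10 ✓; ∠WLN = 47.30° ✓; |LN| = 26.10 ✗.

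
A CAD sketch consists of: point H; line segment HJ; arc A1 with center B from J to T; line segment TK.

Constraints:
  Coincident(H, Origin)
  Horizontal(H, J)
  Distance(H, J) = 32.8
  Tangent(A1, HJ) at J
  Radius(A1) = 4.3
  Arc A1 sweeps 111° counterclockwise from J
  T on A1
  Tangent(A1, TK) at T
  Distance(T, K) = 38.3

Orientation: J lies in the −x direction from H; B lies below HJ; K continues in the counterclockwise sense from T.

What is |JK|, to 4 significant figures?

42.72

On A1, J sits at bearing 90° from B; a 111° counterclockwise sweep puts T at bearing 201°, so T = B + 4.3·(cos 201°, sin 201°) = (-36.81, -5.841). Since A1 is tangent to TK there, BT ⟂ TK, so TK runs along (−sin 201°, cos 201°); with |TK| = 38.3, K = (-23.09, -41.60). Then |JK| = |K − J| = 42.72.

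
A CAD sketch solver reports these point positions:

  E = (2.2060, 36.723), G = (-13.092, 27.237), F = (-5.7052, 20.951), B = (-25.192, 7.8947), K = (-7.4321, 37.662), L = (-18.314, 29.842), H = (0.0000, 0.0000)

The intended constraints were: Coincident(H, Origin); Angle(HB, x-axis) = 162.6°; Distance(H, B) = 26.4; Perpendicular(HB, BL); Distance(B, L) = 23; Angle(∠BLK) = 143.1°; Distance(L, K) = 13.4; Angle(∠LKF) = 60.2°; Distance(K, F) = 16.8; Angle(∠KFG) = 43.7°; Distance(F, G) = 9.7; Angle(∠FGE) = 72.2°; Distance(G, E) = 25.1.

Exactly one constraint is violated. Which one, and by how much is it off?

Distance(G, E) = 25.1 — off by 7.10.

H = (0.00, 0.00) ✓; HB at 162.6° ✓; |HB| = 26.40 ✓; ∠(HB, BL) = 90.00° ✓; |BL| = 23.00 ✓; ∠BLK = 143.1° ✓; |LK| = 13.40 ✓; ∠LKF = 60.20° ✓; |KF| = 16.80 ✓; ∠KFG = 43.70° ✓; |FG| = 9.699 ✓; ∠FGE = 72.20° ✓; |GE| = 18.00 ✗.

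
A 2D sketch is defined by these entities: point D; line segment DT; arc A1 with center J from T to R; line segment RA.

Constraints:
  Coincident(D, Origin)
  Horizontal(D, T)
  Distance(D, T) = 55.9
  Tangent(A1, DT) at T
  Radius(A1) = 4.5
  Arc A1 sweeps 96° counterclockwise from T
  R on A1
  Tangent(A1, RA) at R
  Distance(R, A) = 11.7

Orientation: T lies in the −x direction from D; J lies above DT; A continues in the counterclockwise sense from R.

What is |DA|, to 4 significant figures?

55.20

On A1, T sits at bearing -90° from J; a 96° counterclockwise sweep puts R at bearing 6°, so R = J + 4.5·(cos 6°, sin 6°) = (-51.42, 4.970). Since A1 is tangent to RA there, JR ⟂ RA, so RA runs along (−sin 6°, cos 6°); with |RA| = 11.7, A = (-52.65, 16.61). Then |DA| = |A − D| = 55.20.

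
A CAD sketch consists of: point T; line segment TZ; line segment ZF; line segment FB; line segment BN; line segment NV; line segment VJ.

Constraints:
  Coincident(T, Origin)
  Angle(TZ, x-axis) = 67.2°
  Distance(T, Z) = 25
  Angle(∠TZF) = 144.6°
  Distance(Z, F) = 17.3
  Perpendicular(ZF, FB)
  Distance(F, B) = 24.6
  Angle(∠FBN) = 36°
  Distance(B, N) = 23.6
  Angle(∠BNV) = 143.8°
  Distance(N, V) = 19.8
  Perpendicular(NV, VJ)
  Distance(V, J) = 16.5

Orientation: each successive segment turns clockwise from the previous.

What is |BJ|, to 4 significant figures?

38.93

∠BNV = 143.8° gives NV at 121.6° from the x-axis; with |NV| = 19.8, V = (5.129, 37.04). NV ⟂ VJ, so VJ runs at 31.60°; with |VJ| = 16.5, J = (19.18, 45.68). Then |BJ| = |J − B| = 38.93.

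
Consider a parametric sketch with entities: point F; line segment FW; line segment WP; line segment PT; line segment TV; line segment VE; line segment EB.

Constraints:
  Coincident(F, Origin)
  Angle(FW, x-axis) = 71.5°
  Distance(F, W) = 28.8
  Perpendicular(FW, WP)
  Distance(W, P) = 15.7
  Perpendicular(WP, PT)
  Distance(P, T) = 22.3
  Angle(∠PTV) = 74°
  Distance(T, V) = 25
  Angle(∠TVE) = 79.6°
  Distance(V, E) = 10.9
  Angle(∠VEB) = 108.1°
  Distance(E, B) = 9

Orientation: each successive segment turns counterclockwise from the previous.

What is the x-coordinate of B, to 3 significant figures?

1.79

∠TVE = 79.6° gives VE at 97.9° from the x-axis; with |VE| = 10.9, E = (10.7, 20.9). ∠VEB = 108.1° gives EB at 170° from the x-axis; with |EB| = 9.0, B = (1.79, 22.4). So B.x = 1.79.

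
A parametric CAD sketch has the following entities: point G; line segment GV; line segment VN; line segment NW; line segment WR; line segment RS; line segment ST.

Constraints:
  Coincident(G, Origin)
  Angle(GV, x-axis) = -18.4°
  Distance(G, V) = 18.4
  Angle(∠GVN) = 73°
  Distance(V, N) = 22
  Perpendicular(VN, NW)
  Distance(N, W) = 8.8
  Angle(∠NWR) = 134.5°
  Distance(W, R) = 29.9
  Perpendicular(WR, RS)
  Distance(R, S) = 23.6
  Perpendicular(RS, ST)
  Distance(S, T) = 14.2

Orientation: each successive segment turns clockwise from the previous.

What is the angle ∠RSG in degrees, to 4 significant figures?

33.10°

G is at the origin; GV runs at -18.4° with length 18.4, so V = (17.46, -5.808). ∠GVN = 73.0° gives VN at -125.4° from the x-axis; with |VN| = 22.0, N = (4.715, -23.74). The perpendicularity gives NW at right angles to VN, so NW runs at 144.6°; with |NW| = 8.8, W = (-2.458, -18.64). ∠NWR = 134.5° gives WR at 99.10° from the x-axis; with |WR| = 29.9, R = (-7.187, 10.88). The perpendicularity gives RS at right angles to WR, so RS runs at 9.100°; with |RS| = 23.6, S = (16.12, 14.61). Then cos ∠RSG = SR·SG / (|SR||SG|), giving 33.10°.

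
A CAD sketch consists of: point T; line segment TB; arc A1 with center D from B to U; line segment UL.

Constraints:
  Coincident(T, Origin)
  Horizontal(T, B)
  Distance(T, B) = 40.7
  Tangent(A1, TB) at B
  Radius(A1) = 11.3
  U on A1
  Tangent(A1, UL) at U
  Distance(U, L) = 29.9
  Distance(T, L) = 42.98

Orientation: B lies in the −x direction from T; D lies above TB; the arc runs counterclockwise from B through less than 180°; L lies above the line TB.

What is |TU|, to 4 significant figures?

30.94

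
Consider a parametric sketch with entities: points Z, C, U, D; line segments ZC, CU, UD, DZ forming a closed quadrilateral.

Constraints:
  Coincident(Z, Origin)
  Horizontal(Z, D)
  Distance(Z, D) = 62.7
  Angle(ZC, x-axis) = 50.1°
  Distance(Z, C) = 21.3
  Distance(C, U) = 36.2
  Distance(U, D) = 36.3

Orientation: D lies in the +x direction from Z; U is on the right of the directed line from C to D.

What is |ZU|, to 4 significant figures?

34.03

Checks: |CU| = 36.20 ✓; |UD| = 36.30 ✓.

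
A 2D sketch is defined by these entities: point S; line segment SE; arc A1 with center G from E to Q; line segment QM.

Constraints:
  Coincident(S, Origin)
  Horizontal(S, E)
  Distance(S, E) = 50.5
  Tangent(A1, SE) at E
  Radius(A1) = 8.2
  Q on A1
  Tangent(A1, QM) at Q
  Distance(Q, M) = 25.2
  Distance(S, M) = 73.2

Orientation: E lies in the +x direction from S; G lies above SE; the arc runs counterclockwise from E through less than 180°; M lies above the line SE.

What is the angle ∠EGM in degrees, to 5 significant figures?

140.48°

S is at the origin; SE is horizontal with |SE| = 50.5 and E on the +x side, so E = (50.500, 0.0000). A1 meets SE tangentially, so GE is at right angles to SE, so G = E + (0, 8.2) = (50.500, 8.2000). Since GQ ⟂ QM (tangency), |GM| = √(8.2² + 25.2²) = 26.501 regardless of where Q sits on A1. So M lies on both circle(S, 73.2) and circle(G, 26.501); the above-SE intersection is M = (67.363, 28.643). Q is the foot of the tangent from M: Q = (58.130, 5.1954).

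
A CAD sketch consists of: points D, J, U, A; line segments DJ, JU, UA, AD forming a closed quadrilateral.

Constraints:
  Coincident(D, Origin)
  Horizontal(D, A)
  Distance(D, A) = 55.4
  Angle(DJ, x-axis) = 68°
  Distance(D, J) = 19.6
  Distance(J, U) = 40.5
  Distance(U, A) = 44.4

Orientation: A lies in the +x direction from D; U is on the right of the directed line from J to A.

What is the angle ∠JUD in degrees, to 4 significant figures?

24.69°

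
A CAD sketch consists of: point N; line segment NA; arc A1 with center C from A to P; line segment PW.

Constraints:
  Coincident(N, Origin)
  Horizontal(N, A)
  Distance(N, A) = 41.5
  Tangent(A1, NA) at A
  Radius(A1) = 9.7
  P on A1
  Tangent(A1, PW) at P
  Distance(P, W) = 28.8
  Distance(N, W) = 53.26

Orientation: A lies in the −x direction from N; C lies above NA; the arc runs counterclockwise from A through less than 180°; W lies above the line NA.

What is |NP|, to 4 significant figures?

33.72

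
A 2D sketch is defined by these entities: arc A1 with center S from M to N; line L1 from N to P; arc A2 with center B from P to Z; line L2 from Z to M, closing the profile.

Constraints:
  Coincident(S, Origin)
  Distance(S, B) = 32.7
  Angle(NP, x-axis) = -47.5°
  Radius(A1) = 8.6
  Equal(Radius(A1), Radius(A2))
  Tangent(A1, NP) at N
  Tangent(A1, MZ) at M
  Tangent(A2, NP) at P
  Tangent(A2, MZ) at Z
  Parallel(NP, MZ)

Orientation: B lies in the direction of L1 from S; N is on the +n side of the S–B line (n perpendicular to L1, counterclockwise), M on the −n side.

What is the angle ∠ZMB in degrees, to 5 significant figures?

14.735°

The slot axis is L1's direction at -47.5°, so u = (cos -47.5°, sin -47.5°) = (0.67559, -0.73728) and n = (−sin -47.5°, cos -47.5°) = (0.73728, 0.67559). S is at the origin and B lies 32.7 along u from S, so B = 32.7·u = (22.092, -24.109). Tangency of A1 to both parallel lines with radius 8.6 puts N and M at S ± 8.6·n: N = (6.3406, 5.8101), M = (-6.3406, -5.8101). Equal radii place P and Z the same way about B: P = B + 8.6·n = (28.432, -18.299), Z = B − 8.6·n = (15.751, -29.919). Then cos ∠ZMB = MZ·MB / (|MZ||MB|), giving 14.735°.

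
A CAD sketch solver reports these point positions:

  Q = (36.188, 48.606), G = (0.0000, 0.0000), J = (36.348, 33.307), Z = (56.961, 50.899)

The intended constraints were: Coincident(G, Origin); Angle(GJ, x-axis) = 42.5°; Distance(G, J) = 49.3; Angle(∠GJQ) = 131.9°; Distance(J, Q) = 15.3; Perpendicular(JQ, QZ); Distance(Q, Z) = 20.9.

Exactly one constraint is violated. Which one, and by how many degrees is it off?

Perpendicular(JQ, QZ) — off by 5.70°.

G = (0.00, 0.00) ✓; GJ at 42.50° ✓; |GJ| = 49.30 ✓; ∠GJQ = 131.9° ✓; |JQ| = 15.30 ✓; ∠(JQ, QZ) = 84.30° ✗; |QZ| = 20.90 ✓.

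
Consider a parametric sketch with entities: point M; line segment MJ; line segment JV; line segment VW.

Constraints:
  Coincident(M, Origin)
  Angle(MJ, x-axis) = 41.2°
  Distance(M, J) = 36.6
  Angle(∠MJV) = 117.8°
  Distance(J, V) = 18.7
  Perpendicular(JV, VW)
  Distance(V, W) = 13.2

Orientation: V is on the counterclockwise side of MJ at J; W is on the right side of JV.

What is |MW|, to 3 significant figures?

57.9

M is at the origin; MJ runs at 41.2° with length 36.6, so J = 36.6·(cos 41.2°, sin 41.2°) = (27.5, 24.1). ∠MJV = 117.8°, so JV runs at 41.2° + (180° − 117.8°) = 103° from the x-axis; with |JV| = 18.7, V = J + 18.7·(cos 103°, sin 103°) = (23.2, 42.3). JV ⟂ VW; with |VW| = 13.2 on the right of JV, W = V + 13.2·(0.973, 0.232) = (36.0, 45.4). Then |MW| = |W − M| = 57.9.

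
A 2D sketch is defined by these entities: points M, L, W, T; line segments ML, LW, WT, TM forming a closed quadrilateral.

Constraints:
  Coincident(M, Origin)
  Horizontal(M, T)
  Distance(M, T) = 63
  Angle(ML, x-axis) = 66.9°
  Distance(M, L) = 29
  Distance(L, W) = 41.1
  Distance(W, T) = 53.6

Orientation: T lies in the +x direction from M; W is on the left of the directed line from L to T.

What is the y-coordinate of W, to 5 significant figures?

50.452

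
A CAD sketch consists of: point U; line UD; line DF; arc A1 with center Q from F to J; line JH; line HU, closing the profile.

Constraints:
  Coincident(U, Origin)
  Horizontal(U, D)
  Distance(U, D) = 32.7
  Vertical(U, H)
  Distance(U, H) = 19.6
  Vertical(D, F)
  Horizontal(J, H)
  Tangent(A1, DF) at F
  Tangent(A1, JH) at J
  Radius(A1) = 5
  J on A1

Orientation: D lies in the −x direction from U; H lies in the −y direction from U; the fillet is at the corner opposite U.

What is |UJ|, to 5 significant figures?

33.933

The virtual corner opposite U is at (-32.700, -19.600). The tangent condition forces QF to be normal to DF and A1 meets JH tangentially, so QJ is at right angles to JH, with radius 5.0, so the center Q sits 5.0 in from both sides at Q = (-27.700, -14.600). That places the tangent points at F = (-32.700, -14.600) on DF and J = (-27.700, -19.600) on JH. Then |UJ| = |J − U| = 33.933.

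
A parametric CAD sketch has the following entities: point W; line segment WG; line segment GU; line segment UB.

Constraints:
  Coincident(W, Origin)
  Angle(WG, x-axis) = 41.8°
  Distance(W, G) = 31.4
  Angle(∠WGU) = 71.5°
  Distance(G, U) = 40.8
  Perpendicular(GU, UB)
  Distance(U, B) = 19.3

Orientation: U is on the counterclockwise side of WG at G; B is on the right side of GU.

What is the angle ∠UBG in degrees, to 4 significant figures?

64.68°

W is at the origin; WG runs at 41.8° with length 31.4, so G = 31.4·(cos 41.8°, sin 41.8°) = (23.41, 20.93). ∠WGU = 71.5°, so GU runs at 41.8° + (180° − 71.5°) = 150.3° from the x-axis; with |GU| = 40.8, U = G + 40.8·(cos 150.3°, sin 150.3°) = (-12.03, 41.14). The perpendicularity gives UB at right angles to GU; with |UB| = 19.3 on the right of GU, B = U + 19.3·(0.4955, 0.8686) = (-2.470, 57.91). Then cos ∠UBG = BU·BG / (|BU||BG|), giving 64.68°.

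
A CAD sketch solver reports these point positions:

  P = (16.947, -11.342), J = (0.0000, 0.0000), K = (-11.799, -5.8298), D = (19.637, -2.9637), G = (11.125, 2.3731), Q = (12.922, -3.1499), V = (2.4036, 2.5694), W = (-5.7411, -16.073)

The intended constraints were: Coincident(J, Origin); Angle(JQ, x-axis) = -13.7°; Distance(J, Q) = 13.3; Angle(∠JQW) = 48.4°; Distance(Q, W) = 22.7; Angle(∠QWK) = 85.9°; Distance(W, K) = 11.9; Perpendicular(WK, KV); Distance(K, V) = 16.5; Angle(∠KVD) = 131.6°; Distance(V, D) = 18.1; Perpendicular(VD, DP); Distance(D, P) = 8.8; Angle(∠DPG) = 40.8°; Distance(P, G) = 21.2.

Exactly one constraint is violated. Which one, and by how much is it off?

Distance(P, G) = 21.2 — off by 6.30.

J = (0.00, 0.00) ✓; JQ at -13.70° ✓; |JQ| = 13.30 ✓; ∠JQW = 48.40° ✓; |QW| = 22.70 ✓; ∠QWK = 85.90° ✓; |WK| = 11.90 ✓; ∠(WK, KV) = 90.00° ✓; |KV| = 16.50 ✓; ∠KVD = 131.6° ✓; |VD| = 18.10 ✓; ∠(VD, DP) = 90.00° ✓; |DP| = 8.800 ✓; ∠DPG = 40.80° ✓; |PG| = 14.90 ✗.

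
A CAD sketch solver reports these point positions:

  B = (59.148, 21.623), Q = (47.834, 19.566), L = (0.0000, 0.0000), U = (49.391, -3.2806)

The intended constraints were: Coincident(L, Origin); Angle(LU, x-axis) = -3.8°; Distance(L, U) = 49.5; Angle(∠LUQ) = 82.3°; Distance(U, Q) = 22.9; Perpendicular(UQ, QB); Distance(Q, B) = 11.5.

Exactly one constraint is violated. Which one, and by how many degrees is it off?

Perpendicular(UQ, QB) — off by 6.41°.

L = (0.00, 0.00) ✓; LU at -3.800° ✓; |LU| = 49.50 ✓; ∠LUQ = 82.30° ✓; |UQ| = 22.90 ✓; ∠(UQ, QB) = 83.59° ✗; |QB| = 11.50 ✓.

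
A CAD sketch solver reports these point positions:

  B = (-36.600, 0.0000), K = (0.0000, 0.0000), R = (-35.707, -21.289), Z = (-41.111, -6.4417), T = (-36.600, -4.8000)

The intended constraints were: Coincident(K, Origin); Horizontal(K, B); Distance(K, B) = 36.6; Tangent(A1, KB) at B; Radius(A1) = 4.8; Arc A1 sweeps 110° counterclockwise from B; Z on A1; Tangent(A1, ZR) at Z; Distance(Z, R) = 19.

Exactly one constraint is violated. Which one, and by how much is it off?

Distance(Z, R) = 19 — off by 3.20.

K = (0.00, 0.00) ✓; K.y = 0.00, B.y = 0.00 ✓; |KB| = 36.60 ✓; ∠(TB, BK) = 90.00° ✓; |TB| = 4.800 ✓; bearing(T→Z) − bearing(T→B) = 110.0° ✓; |TZ| = 4.800 ✓; ∠(TZ, ZR) = 90.00° ✓; |ZR| = 15.80 ✗.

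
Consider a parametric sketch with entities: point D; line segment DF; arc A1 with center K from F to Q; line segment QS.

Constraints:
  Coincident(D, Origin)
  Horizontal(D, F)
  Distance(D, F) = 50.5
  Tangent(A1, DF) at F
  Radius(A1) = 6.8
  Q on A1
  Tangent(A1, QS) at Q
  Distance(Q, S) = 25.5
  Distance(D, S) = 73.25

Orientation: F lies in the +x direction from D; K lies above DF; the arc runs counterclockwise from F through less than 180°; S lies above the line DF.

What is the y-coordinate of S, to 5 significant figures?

26.183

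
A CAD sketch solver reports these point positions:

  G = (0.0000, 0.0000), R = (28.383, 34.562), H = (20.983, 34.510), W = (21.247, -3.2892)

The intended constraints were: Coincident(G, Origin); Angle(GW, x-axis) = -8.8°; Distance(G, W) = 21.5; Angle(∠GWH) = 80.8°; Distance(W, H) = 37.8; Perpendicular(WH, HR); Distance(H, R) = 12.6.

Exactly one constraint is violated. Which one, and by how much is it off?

Distance(H, R) = 12.6 — off by 5.20.

G = (0.00, 0.00) ✓; GW at -8.800° ✓; |GW| = 21.50 ✓; ∠GWH = 80.80° ✓; |WH| = 37.80 ✓; ∠(WH, HR) = 90.00° ✓; |HR| = 7.400 ✗.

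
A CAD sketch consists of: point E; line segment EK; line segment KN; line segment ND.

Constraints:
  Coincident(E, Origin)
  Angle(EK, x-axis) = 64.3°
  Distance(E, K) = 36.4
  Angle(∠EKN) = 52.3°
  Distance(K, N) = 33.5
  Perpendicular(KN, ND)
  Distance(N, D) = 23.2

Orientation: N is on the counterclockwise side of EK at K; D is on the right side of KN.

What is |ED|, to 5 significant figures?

53.202

∠EKN = 52.3°, so KN runs at 64.3° + (180° − 52.3°) = 192.00° from the x-axis; with |KN| = 33.5, N = K + 33.5·(cos 192.00°, sin 192.00°) = (-16.983, 25.834). KN is perpendicular to ND; with |ND| = 23.2 on the right of KN, D = N + 23.2·(-0.20791, 0.97815) = (-21.806, 48.527). Then |ED| = |D − E| = 53.202.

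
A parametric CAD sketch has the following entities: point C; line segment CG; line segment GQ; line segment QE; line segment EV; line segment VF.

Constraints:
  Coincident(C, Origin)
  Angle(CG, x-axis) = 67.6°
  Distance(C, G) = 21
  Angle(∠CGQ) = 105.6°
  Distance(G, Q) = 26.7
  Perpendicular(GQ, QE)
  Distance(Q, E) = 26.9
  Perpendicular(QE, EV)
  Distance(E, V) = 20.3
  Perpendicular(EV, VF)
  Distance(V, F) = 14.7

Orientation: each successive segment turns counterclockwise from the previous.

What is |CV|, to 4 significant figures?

13.77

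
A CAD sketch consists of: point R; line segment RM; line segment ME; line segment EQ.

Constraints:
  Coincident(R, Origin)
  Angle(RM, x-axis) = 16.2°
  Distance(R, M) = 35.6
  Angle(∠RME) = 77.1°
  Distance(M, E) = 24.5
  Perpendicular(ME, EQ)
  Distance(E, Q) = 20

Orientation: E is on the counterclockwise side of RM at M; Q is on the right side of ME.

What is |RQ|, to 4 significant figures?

57.15

R is at the origin; RM runs at 16.2° with length 35.6, so M = 35.6·(cos 16.2°, sin 16.2°) = (34.19, 9.932). ∠RME = 77.1°, so ME runs at 16.2° + (180° − 77.1°) = 119.1° from the x-axis; with |ME| = 24.5, E = M + 24.5·(cos 119.1°, sin 119.1°) = (22.27, 31.34). ME ⟂ EQ; with |EQ| = 20.0 on the right of ME, Q = E + 20.0·(0.8738, 0.4863) = (39.75, 41.07). Then |RQ| = |Q − R| = 57.15.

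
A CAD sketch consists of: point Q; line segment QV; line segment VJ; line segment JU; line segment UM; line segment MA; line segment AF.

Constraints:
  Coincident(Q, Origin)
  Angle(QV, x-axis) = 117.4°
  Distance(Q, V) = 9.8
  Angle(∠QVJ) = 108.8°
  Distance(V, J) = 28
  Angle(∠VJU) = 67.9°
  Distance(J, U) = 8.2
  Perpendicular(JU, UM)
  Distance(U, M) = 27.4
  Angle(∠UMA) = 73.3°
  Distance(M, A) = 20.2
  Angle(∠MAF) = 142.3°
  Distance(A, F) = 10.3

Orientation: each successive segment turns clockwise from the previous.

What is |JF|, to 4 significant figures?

21.65

Q is at the origin; QV runs at 117.4° with length 9.8, so V = (-4.510, 8.701). ∠QVJ = 108.8° gives VJ at 46.20° from the x-axis; with |VJ| = 28.0, J = (14.87, 28.91). ∠VJU = 67.9° gives JU at -65.90° from the x-axis; with |JU| = 8.2, U = (18.22, 21.42). The perpendicularity gives UM at right angles to JU, so UM runs at -155.9°; with |UM| = 27.4, M = (-6.793, 10.24). ∠UMA = 73.3° gives MA at 97.40° from the x-axis; with |MA| = 20.2, A = (-9.395, 30.27). ∠MAF = 142.3° gives AF at 59.70° from the x-axis; with |AF| = 10.3, F = (-4.198, 39.16). Then |JF| = |F − J| = 21.65.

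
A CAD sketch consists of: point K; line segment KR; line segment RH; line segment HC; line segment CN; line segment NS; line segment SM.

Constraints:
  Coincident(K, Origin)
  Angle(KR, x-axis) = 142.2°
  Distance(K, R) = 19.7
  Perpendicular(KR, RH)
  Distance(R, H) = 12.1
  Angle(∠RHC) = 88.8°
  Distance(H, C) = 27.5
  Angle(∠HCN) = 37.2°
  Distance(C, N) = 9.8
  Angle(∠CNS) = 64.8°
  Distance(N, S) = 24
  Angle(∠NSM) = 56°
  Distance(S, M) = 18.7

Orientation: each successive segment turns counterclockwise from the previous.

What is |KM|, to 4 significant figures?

25.31

K is at the origin; KR runs at 142.2° with length 19.7, so R = (-15.57, 12.07). KR ⟂ RH, so RH runs at -127.8°; with |RH| = 12.1, H = (-22.98, 2.513). ∠RHC = 88.8° gives HC at -36.60° from the x-axis; with |HC| = 27.5, C = (-0.9047, -13.88). ∠HCN = 37.2° gives CN at 106.2° from the x-axis; with |CN| = 9.8, N = (-3.639, -4.472). ∠CNS = 64.8° gives NS at -138.6° from the x-axis; with |NS| = 24.0, S = (-21.64, -20.34). ∠NSM = 56.0° gives SM at -14.60° from the x-axis; with |SM| = 18.7, M = (-3.545, -25.06). Then |KM| = |M − K| = 25.31.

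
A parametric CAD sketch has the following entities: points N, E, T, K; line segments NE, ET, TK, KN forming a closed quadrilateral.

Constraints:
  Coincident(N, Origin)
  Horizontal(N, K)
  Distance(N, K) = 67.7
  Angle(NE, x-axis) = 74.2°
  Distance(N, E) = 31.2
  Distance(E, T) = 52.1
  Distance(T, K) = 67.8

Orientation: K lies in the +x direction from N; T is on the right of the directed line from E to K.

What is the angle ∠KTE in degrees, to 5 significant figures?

65.722°

Checks: |ET| = 52.10 ✓; |TK| = 67.80 ✓.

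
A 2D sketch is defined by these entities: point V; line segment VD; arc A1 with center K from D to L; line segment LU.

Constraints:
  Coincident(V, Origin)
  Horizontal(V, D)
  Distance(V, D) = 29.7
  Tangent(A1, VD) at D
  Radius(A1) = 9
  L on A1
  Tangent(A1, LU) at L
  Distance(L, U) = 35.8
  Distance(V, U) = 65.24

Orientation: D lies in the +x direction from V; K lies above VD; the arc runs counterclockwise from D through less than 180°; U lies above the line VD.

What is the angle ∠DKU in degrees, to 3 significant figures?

139°

Checks: |KL| = 9.000 ✓; ∠(KL, LU) = 90.00° ✓; |LU| = 35.80 ✓; |VU| = 65.24 ✓.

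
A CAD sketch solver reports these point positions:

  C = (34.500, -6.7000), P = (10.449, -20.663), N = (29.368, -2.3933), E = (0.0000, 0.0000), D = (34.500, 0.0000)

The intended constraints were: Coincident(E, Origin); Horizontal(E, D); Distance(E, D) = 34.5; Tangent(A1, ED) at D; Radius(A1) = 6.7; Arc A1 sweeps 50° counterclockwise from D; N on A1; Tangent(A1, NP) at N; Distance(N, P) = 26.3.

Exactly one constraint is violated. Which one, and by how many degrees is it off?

Tangent(A1, NP) at N — off by 6.00°.

E = (0.00, 0.00) ✓; E.y = 0.00, D.y = 0.00 ✓; |ED| = 34.50 ✓; ∠(CD, DE) = 90.00° ✓; |CD| = 6.700 ✓; bearing(C→N) − bearing(C→D) = 50.00° ✓; |CN| = 6.700 ✓; ∠(CN, NP) = 96.00° ✗; |NP| = 26.30 ✓.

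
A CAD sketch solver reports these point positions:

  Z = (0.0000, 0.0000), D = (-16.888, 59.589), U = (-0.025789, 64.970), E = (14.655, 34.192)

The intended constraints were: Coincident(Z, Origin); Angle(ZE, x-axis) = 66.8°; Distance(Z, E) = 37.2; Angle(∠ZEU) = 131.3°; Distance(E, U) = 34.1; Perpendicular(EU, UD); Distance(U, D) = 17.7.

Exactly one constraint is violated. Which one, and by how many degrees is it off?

Perpendicular(EU, UD) — off by 7.80°.

Z = (0.00, 0.00) ✓; ZE at 66.80° ✓; |ZE| = 37.20 ✓; ∠ZEU = 131.3° ✓; |EU| = 34.10 ✓; ∠(EU, UD) = 82.20° ✗; |UD| = 17.70 ✓.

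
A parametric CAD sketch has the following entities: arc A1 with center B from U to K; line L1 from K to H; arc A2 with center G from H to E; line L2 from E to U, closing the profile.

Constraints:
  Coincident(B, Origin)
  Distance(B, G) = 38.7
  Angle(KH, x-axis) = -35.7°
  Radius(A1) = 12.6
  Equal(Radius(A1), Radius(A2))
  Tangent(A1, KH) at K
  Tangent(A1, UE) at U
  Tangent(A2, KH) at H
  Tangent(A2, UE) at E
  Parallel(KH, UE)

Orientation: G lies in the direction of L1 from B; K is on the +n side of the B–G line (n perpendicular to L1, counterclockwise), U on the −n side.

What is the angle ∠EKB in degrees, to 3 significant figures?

56.9°

The slot axis is L1's direction at -35.7°, so u = (cos -35.7°, sin -35.7°) = (0.812, -0.584) and n = (−sin -35.7°, cos -35.7°) = (0.584, 0.812). B is at the origin and G lies 38.7 along u from B, so G = 38.7·u = (31.4, -22.6). Tangency of A1 to both parallel lines with radius 12.6 puts K and U at B ± 12.6·n: K = (7.35, 10.2), U = (-7.35, -10.2). Equal radii place H and E the same way about G: H = G + 12.6·n = (38.8, -12.4), E = G − 12.6·n = (24.1, -32.8). Then cos ∠EKB = KE·KB / (|KE||KB|), giving 56.9°.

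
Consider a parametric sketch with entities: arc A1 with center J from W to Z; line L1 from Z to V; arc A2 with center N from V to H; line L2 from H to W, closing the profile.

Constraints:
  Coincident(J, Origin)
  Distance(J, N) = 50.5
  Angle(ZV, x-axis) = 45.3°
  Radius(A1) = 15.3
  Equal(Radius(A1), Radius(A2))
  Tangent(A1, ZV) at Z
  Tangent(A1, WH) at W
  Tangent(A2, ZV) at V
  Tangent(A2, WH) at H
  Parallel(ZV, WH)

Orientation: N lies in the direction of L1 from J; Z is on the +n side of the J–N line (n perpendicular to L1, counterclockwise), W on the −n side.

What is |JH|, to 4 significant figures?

52.77

The slot axis is L1's direction at 45.3°, so u = (cos 45.3°, sin 45.3°) = (0.7034, 0.7108) and n = (−sin 45.3°, cos 45.3°) = (-0.7108, 0.7034). J is at the origin and N lies 50.5 along u from J, so N = 50.5·u = (35.52, 35.90). Tangency of A1 to both parallel lines with radius 15.3 puts Z and W at J ± 15.3·n: Z = (-10.88, 10.76), W = (10.88, -10.76). Equal radii place V and H the same way about N: V = N + 15.3·n = (24.65, 46.66), H = N − 15.3·n = (46.40, 25.13). Then |JH| = |H − J| = 52.77.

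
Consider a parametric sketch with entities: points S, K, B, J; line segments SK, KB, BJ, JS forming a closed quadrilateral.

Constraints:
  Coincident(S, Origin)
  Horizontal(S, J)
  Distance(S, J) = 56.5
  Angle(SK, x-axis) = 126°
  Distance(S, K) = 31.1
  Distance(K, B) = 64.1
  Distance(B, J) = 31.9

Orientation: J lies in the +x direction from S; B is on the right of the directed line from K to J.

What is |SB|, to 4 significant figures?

34.40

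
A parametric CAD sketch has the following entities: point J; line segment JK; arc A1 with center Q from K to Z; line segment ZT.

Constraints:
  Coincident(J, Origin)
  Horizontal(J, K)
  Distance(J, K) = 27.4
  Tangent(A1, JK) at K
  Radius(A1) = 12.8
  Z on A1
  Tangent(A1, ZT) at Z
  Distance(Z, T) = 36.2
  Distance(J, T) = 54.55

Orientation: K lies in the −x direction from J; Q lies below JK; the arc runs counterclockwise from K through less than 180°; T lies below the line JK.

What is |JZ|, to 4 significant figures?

43.01

Checks: ∠(QK, KJ) = 90.00° ✓; |QZ| = 12.80 ✓; ∠(QZ, ZT) = 90.00° ✓; |ZT| = 36.20 ✓; |JT| = 54.55 ✓.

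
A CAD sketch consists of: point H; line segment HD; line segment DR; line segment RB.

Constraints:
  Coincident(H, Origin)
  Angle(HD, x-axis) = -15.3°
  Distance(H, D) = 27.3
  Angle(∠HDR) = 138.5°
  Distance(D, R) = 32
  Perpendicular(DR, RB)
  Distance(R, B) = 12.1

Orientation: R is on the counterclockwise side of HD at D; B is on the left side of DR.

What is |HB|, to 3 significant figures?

52.8

H is at the origin; HD runs at -15.3° with length 27.3, so D = 27.3·(cos -15.3°, sin -15.3°) = (26.3, -7.20). ∠HDR = 138.5°, so DR runs at -15.3° + (180° − 138.5°) = 26.2° from the x-axis; with |DR| = 32.0, R = D + 32.0·(cos 26.2°, sin 26.2°) = (55.0, 6.92). DR is perpendicular to RB; with |RB| = 12.1 on the left of DR, B = R + 12.1·(-0.442, 0.897) = (49.7, 17.8). Then |HB| = |B − H| = 52.8.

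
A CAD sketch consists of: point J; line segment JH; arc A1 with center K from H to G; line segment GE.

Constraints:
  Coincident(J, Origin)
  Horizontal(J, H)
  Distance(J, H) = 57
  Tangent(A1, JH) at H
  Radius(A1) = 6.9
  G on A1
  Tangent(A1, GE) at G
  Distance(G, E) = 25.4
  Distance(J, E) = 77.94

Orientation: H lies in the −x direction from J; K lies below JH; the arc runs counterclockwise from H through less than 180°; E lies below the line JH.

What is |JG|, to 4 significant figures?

63.57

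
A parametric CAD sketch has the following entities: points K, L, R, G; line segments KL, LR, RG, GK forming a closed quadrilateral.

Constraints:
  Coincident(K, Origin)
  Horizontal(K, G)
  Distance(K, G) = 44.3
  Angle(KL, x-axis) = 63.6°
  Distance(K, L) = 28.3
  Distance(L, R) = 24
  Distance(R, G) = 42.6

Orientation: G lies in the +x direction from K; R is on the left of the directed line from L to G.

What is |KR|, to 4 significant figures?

51.13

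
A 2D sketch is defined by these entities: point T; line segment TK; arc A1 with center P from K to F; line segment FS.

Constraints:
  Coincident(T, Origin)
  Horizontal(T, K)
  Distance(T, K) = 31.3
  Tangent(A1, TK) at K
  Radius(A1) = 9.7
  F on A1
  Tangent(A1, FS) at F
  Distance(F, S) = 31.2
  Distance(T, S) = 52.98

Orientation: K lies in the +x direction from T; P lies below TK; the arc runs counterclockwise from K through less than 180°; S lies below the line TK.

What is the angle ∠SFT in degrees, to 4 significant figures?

138.1°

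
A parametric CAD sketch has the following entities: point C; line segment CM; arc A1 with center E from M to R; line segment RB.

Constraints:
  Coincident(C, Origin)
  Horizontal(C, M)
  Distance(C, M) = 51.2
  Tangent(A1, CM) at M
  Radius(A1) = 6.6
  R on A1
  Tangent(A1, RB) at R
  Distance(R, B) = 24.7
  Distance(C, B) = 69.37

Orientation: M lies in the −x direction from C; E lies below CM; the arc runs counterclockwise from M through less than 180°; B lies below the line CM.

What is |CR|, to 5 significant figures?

57.887

C is at the origin; CM is horizontal with |CM| = 51.2 and M on the −x side, so M = (-51.200, 0.0000). A1 meets CM tangentially, so EM is at right angles to CM, so E = M + (0, -6.6) = (-51.200, -6.6000). Since ER ⟂ RB (tangency), |EB| = √(6.6² + 24.7²) = 25.567 regardless of where R sits on A1. So B lies on both circle(C, 69.37) and circle(E, 25.567); the below-CM intersection is B = (-62.852, -29.357). R is the foot of the tangent from B: R = (-57.652, -5.2106).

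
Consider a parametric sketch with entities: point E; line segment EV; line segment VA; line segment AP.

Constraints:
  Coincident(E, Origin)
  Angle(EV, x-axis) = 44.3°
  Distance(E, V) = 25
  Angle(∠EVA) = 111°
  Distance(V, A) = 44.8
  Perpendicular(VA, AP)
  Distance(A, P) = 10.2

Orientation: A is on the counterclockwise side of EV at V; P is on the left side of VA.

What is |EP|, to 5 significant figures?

55.342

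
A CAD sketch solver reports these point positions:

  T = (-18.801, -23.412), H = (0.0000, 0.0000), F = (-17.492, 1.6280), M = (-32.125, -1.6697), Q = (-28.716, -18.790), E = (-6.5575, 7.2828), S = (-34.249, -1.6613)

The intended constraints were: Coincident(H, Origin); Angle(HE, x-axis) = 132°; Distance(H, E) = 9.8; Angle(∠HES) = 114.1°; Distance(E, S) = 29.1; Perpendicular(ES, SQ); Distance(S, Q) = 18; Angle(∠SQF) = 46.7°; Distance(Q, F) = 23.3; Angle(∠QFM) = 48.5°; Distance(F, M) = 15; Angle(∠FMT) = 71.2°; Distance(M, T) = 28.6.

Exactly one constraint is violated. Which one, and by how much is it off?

Distance(M, T) = 28.6 — off by 3.10.

H = (0.00, 0.00) ✓; HE at 132.0° ✓; |HE| = 9.800 ✓; ∠HES = 114.1° ✓; |ES| = 29.10 ✓; ∠(ES, SQ) = 90.00° ✓; |SQ| = 18.00 ✓; ∠SQF = 46.70° ✓; |QF| = 23.30 ✓; ∠QFM = 48.50° ✓; |FM| = 15.00 ✓; ∠FMT = 71.20° ✓; |MT| = 25.50 ✗.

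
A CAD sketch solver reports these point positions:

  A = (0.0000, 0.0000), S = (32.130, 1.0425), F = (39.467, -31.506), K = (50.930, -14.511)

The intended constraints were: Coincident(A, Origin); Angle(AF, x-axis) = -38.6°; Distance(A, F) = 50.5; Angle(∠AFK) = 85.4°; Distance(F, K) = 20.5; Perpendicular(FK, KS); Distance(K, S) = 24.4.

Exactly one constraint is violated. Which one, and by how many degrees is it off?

Perpendicular(FK, KS) — off by 5.60°.

A = (0.00, 0.00) ✓; AF at -38.60° ✓; |AF| = 50.50 ✓; ∠AFK = 85.40° ✓; |FK| = 20.50 ✓; ∠(FK, KS) = 84.40° ✗; |KS| = 24.40 ✓.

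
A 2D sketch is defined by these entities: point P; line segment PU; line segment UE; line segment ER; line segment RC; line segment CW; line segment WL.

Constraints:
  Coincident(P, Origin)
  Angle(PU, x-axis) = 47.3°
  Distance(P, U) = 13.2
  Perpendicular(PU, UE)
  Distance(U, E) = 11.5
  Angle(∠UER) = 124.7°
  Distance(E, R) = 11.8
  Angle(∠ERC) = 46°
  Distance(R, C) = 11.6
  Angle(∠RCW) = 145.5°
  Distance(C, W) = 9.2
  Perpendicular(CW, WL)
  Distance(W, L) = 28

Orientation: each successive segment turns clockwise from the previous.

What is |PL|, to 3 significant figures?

37.4

P is at the origin; PU runs at 47.3° with length 13.2, so U = (8.95, 9.70). The perpendicularity gives UE at right angles to PU, so UE runs at -42.7°; with |UE| = 11.5, E = (17.4, 1.90). ∠UER = 124.7° gives ER at -98.0° from the x-axis; with |ER| = 11.8, R = (15.8, -9.78). ∠ERC = 46.0° gives RC at 128° from the x-axis; with |RC| = 11.6, C = (8.62, -0.642). ∠RCW = 145.5° gives CW at 93.5° from the x-axis; with |CW| = 9.2, W = (8.06, 8.54). CW is perpendicular to WL, so WL runs at 3.50°; with |WL| = 28.0, L = (36.0, 10.2). Then |PL| = |L − P| = 37.4.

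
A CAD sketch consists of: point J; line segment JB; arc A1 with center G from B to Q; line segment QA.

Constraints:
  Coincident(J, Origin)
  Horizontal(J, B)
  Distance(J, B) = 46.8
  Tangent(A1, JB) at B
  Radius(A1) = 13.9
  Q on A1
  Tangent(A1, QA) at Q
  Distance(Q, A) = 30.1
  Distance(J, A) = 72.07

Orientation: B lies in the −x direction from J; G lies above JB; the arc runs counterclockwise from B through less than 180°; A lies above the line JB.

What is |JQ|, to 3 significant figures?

42.8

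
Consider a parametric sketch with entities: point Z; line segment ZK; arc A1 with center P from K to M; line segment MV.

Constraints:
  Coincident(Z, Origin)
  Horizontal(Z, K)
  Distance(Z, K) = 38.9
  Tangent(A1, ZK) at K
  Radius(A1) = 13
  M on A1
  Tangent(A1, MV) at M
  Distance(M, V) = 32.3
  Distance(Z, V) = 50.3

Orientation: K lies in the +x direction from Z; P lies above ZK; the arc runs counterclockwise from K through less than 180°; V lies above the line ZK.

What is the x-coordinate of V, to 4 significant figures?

23.74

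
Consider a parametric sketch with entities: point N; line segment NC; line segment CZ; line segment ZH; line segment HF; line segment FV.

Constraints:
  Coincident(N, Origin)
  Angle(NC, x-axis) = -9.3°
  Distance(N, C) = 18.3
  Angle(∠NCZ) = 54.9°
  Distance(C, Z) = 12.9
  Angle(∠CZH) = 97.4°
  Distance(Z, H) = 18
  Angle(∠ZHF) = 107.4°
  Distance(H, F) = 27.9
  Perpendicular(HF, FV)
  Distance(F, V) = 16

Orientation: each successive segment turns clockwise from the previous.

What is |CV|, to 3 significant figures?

22.6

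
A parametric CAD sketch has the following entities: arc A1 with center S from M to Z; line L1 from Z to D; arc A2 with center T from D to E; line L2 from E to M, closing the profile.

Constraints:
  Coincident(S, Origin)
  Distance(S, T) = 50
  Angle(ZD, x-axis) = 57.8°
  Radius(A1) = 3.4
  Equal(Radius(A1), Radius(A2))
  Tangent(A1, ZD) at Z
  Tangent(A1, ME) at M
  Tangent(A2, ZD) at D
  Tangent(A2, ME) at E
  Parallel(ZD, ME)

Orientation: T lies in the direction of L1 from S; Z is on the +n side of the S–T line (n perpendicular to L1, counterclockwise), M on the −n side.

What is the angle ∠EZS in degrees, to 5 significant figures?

82.255°

The slot axis is L1's direction at 57.8°, so u = (cos 57.8°, sin 57.8°) = (0.53288, 0.84619) and n = (−sin 57.8°, cos 57.8°) = (-0.84619, 0.53288). S is at the origin and T lies 50.0 along u from S, so T = 50.0·u = (26.644, 42.310). Tangency of A1 to both parallel lines with radius 3.4 puts Z and M at S ± 3.4·n: Z = (-2.8771, 1.8118), M = (2.8771, -1.8118). Equal radii place D and E the same way about T: D = T + 3.4·n = (23.767, 44.121), E = T − 3.4·n = (29.521, 40.498). Then cos ∠EZS = ZE·ZS / (|ZE||ZS|), giving 82.255°.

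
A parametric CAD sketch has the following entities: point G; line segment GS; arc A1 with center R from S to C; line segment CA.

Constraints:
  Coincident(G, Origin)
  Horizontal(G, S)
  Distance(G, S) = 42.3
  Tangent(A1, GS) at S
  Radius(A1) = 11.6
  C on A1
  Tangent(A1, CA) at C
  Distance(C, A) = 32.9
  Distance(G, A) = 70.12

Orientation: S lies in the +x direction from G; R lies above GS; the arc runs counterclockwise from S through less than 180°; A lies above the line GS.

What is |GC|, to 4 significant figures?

55.10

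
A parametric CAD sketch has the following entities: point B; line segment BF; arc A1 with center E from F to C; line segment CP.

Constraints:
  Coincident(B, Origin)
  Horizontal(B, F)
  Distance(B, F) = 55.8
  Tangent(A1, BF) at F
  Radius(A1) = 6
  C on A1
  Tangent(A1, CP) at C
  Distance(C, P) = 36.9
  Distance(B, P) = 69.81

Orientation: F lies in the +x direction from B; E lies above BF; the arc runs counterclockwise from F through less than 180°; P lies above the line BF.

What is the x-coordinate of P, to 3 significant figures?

54.7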